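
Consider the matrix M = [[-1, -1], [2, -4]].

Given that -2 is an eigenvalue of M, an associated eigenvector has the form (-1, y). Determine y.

-1

We need (M + 2I)v = 0.
M + 2I = [[1, -1], [2, -2]].
Row 1: (1)·-1 + (-1)·y = 0
Row 2: (2)·-1 + (-2)·y = 0
Solving gives y = -1.
Check: M·(-1, -1) = (2, 2) = -2·(-1, -1).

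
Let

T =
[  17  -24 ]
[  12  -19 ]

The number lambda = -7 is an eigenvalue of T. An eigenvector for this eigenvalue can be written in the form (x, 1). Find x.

We need (T + 7I)v = 0.
T + 7I = [[24, -24], [12, -12]].
Row 1: (24)·x + (-24)·1 = 0
Row 2: (12)·x + (-12)·1 = 0
Solving gives x = 1.
Check: T·(1, 1) = (-7, -7) = -7·(1, 1).

1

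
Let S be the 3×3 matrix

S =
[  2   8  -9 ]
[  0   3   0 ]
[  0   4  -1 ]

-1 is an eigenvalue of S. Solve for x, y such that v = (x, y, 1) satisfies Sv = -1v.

We need (S + 1I)v = 0.
S + 1I = [[3, 8, -9], [0, 4, 0], [0, 4, 0]].
Row 1: (3)·x + (8)·y + (-9)·1 = 0
Row 2: (0)·x + (4)·y + (0)·1 = 0
Row 3: (0)·x + (4)·y + (0)·1 = 0
Solving gives x = 3, y = 0.
Check: S·(3, 0, 1) = (-3, 0, -1) = -1·(3, 0, 1).

3, 0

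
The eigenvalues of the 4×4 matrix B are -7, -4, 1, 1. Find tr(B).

trace(B) is the sum of the eigenvalues: (-7) + (-4) + (1) + (1) = -9.

-9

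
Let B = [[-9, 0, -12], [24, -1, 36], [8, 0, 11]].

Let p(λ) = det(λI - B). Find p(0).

p(0) = det(0·I − B) = det(−B) = (−1)^3·det(B).
det(B) = 3, so p(0) = -3.

-3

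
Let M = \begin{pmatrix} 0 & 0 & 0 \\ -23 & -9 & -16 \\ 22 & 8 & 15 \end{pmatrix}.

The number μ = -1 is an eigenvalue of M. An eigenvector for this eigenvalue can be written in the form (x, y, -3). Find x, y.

We need (M + 1I)v = 0.
M + 1I = [[1, 0, 0], [-23, -8, -16], [22, 8, 16]].
Row 1: (1)·x + (0)·y + (0)·-3 = 0
Row 2: (-23)·x + (-8)·y + (-16)·-3 = 0
Row 3: (22)·x + (8)·y + (16)·-3 = 0
Solving gives x = 0, y = 6.
Check: M·(0, 6, -3) = (0, -6, 3) = -1·(0, 6, -3).

0, 6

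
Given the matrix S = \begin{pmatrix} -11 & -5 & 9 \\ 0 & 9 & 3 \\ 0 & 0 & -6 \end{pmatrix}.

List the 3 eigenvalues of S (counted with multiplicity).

-11, -6, 9

S is upper triangular, so its eigenvalues are the diagonal entries.
Diagonal: -11, 9, -6.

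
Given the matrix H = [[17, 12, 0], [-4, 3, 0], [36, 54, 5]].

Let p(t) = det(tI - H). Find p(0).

p(0) = det(0·I − H) = det(−H) = (−1)^3·det(H).
det(H) = 495, so p(0) = -495.

-495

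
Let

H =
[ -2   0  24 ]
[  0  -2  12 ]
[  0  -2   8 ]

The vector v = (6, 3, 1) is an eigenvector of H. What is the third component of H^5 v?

First find the eigenvalue: Hv = (12, 6, 2) = 2·(6, 3, 1), so λ = 2.
Then H^5 v = λ^5·v = 2^5·(6, 3, 1) = 32·(6, 3, 1) = (192, 96, 32).

32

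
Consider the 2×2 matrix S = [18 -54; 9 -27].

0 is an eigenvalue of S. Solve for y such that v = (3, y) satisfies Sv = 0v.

1

We need (S)v = 0.
S = [[18, -54], [9, -27]].
Row 1: (18)·3 + (-54)·y = 0
Row 2: (9)·3 + (-27)·y = 0
Solving gives y = 1.
Check: S·(3, 1) = (0, 0) = 0·(3, 1).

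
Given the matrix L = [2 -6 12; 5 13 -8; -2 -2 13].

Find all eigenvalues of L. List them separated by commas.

Set up det(μI - L) = 0.
Cofactor expansion gives p(μ) = μ^3 - 28μ^2 + 259μ - 792.
Try μ = 8: p(8) = 0, so 8 is a root.
Factor out (μ - 8): p(μ) = (μ - 8)·(μ^2 - 20μ + 99).
The quadratic factors as (μ - 9)·(μ - 11).
Eigenvalues: 8, 9, 11.

8, 9, 11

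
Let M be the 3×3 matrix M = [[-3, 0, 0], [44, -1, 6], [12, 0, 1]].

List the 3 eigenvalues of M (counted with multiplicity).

-3, -1, 1

The characteristic polynomial is p(λ) = det(λI - M).
Expanding along the first row, p(λ) = λ^3 + 3λ^2 - λ - 3.
Rational-root test: λ = 1 gives p(1) = 0.
Factor out (λ - 1): p(λ) = (λ - 1)·(λ^2 + 4λ + 3).
The quadratic factors as (λ + 3)·(λ + 1).
Eigenvalues: -3, -1, 1.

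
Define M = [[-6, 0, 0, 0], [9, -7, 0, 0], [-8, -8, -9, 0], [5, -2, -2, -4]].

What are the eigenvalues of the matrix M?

M is lower triangular, so its eigenvalues are the diagonal entries.
Diagonal: -6, -7, -9, -4.

-9, -7, -6, -4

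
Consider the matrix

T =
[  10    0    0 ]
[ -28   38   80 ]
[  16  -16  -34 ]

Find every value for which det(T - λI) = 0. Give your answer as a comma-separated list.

Set up det(sI - T) = 0.
Expanding the 3×3 determinant: p(s) = s^3 - 14s^2 + 28s + 120.
Try s = 6: p(6) = 0, so 6 is a root.
Dividing by (s - 6) leaves s^2 - 8s - 20.
The quadratic factors as (s + 2)·(s - 10).
Eigenvalues: -2, 6, 10.

-2, 6, 10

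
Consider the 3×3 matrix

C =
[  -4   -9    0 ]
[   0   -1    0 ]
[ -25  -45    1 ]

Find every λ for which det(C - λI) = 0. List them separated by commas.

-4, -1, 1

The characteristic polynomial is p(s) = det(sI - C).
Expanding along the first row, p(s) = s^3 + 4s^2 - s - 4.
Rational-root test: s = -1 gives p(-1) = 0.
Factor out (s + 1): p(s) = (s + 1)·(s^2 + 3s - 4).
The quadratic factors as (s + 4)·(s - 1).
Eigenvalues: -4, -1, 1.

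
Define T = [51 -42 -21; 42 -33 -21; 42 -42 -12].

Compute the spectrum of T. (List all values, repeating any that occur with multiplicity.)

-12, 9, 9

Set up det(λI - T) = 0.
Cofactor expansion gives p(λ) = λ^3 - 6λ^2 - 135λ + 972.
Since p(9) = 0, λ = 9 is a root.
Factor out (λ - 9): p(λ) = (λ - 9)·(λ^2 + 3λ - 108).
The quadratic factors as (λ + 12)·(λ - 9).
Eigenvalues: -12, 9, 9.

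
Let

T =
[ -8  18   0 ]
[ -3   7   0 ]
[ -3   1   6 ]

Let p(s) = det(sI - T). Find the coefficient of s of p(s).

-8

p(s) = s^3 - 5s^2 - 8s + 12.
The coefficient of s is -8.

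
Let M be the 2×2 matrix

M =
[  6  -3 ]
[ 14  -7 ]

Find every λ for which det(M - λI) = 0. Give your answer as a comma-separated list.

-1, 0

det(M - λI) = (6 - λ)(-7 - λ) - (-3)·(14) = λ^2 + λ.
This factors as (λ + 1)·λ = 0.
Eigenvalues: -1, 0.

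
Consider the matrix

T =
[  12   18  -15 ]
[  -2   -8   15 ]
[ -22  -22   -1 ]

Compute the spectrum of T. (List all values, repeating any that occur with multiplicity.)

The characteristic polynomial is p(t) = det(tI - T).
Cofactor expansion gives p(t) = t^3 - 3t^2 - 64t - 60.
Since p(-6) = 0, t = -6 is a root.
Dividing by (t + 6) leaves t^2 - 9t - 10.
The quadratic factors as (t + 1)·(t - 10).
Eigenvalues: -6, -1, 10.

-6, -1, 10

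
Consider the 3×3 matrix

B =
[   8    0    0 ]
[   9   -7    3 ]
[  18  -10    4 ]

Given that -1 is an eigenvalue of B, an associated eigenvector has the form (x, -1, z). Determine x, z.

We need (B + 1I)v = 0.
B + 1I = [[9, 0, 0], [9, -6, 3], [18, -10, 5]].
Row 1: (9)·x + (0)·-1 + (0)·z = 0
Row 2: (9)·x + (-6)·-1 + (3)·z = 0
Row 3: (18)·x + (-10)·-1 + (5)·z = 0
Solving gives x = 0, z = -2.
Check: B·(0, -1, -2) = (0, 1, 2) = -1·(0, -1, -2).

0, -2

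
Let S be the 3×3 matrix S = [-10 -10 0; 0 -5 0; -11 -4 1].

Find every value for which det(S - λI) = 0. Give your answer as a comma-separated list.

The characteristic polynomial is p(μ) = det(μI - S).
Expanding the 3×3 determinant: p(μ) = μ^3 + 14μ^2 + 35μ - 50.
Since p(-10) = 0, μ = -10 is a root.
Factor out (μ + 10): p(μ) = (μ + 10)·(μ^2 + 4μ - 5).
The quadratic factors as (μ + 5)·(μ - 1).
Eigenvalues: -10, -5, 1.

-10, -5, 1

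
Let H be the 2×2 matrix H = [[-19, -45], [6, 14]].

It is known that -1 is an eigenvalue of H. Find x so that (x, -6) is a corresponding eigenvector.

15

We need (H + 1I)v = 0.
H + 1I = [[-18, -45], [6, 15]].
Row 1: (-18)·x + (-45)·-6 = 0
Row 2: (6)·x + (15)·-6 = 0
Solving gives x = 15.
Check: H·(15, -6) = (-15, 6) = -1·(15, -6).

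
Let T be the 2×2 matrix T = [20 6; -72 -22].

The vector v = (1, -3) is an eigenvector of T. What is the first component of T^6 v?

First find the eigenvalue: Tv = (2, -6) = 2·(1, -3), so λ = 2.
Then T^6 v = λ^6·v = 2^6·(1, -3) = 64·(1, -3) = (64, -192).

64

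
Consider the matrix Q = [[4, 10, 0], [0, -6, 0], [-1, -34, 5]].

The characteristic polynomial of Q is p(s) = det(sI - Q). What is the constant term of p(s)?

p(s) = s^3 - 3s^2 - 34s + 120.
The constant term is 120.

120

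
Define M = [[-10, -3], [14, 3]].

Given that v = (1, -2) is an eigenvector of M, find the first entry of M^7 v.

First find the eigenvalue: Mv = (-4, 8) = -4·(1, -2), so λ = -4.
Then M^7 v = λ^7·v = (-4)^7·(1, -2) = -16384·(1, -2) = (-16384, 32768).

-16384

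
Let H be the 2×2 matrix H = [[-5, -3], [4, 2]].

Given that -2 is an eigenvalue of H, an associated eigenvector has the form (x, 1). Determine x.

We need (H + 2I)v = 0.
H + 2I = [[-3, -3], [4, 4]].
Row 1: (-3)·x + (-3)·1 = 0
Row 2: (4)·x + (4)·1 = 0
Solving gives x = -1.
Check: H·(-1, 1) = (2, -2) = -2·(-1, 1).

-1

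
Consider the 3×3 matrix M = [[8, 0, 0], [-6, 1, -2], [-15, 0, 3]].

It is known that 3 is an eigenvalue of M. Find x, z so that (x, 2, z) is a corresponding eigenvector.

0, -2

We need (M - 3I)v = 0.
M - 3I = [[5, 0, 0], [-6, -2, -2], [-15, 0, 0]].
Row 1: (5)·x + (0)·2 + (0)·z = 0
Row 2: (-6)·x + (-2)·2 + (-2)·z = 0
Row 3: (-15)·x + (0)·2 + (0)·z = 0
Solving gives x = 0, z = -2.
Check: M·(0, 2, -2) = (0, 6, -6) = 3·(0, 2, -2).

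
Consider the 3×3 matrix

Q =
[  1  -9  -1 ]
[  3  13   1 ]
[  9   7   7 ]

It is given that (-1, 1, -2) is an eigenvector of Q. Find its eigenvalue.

8

Compute Qv: Q·(-1, 1, -2) = (-8, 8, -16).
Since Qv = λv, compare component 1: -8 = λ·-1, so λ = 8.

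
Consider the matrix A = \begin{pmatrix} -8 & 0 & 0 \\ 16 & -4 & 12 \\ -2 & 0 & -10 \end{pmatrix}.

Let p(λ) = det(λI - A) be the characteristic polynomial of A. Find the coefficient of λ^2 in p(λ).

22

The coefficient of λ^2 of det(λI - A) is −trace(A).
trace(A) = (-8) + (-4) + (-10) = -22, so the coefficient is 22.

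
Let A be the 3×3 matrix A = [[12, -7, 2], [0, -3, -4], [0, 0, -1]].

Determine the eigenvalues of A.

A is upper triangular, so its eigenvalues are the diagonal entries.
Diagonal: 12, -3, -1.

-3, -1, 12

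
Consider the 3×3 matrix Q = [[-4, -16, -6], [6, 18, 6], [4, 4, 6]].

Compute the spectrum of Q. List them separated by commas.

The characteristic polynomial is p(lambda) = det(lambda·I - Q).
Expanding the 3×3 determinant: p(lambda) = lambda^3 - 20·lambda^2 + 108·lambda - 144.
Try lambda = 2: p(2) = 0, so 2 is a root.
Factor out (lambda - 2): p(lambda) = (lambda - 2)·(lambda^2 - 18·lambda + 72).
The quadratic factors as (lambda - 6)·(lambda - 12).
Eigenvalues: 2, 6, 12.

2, 6, 12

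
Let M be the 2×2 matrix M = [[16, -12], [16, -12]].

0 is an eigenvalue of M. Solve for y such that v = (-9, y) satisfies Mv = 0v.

-12

We need (M)v = 0.
M = [[16, -12], [16, -12]].
Row 1: (16)·-9 + (-12)·y = 0
Row 2: (16)·-9 + (-12)·y = 0
Solving gives y = -12.
Check: M·(-9, -12) = (0, 0) = 0·(-9, -12).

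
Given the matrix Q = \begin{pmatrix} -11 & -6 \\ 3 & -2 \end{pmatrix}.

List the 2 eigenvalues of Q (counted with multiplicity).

det(Q - sI) = (-11 - s)(-2 - s) - (-6)·(3) = s^2 + 13s + 40.
This factors as (s + 8)·(s + 5) = 0.
Eigenvalues: -8, -5.

-8, -5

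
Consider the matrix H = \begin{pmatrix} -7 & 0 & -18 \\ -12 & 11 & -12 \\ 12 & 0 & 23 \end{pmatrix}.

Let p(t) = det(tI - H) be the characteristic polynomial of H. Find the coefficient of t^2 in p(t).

-27

The coefficient of t^2 of det(tI - H) is −trace(H).
trace(H) = (-7) + (11) + (23) = 27, so the coefficient is -27.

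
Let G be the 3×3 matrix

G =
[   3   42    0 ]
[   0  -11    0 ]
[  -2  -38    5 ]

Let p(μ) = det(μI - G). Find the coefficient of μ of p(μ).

p(μ) = μ^3 + 3μ^2 - 73μ + 165.
The coefficient of μ is -73.

-73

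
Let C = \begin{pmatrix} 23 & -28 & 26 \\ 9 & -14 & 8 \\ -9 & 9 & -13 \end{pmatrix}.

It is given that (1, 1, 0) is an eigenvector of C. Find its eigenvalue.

Compute Cv: C·(1, 1, 0) = (-5, -5, 0).
Since Cv = λv, compare component 1: -5 = λ·1, so λ = -5.

-5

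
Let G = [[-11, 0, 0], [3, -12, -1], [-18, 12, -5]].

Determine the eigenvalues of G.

-11, -9, -8

Compute the characteristic polynomial p(μ) = det(μI - G).
Cofactor expansion gives p(μ) = μ^3 + 28μ^2 + 259μ + 792.
Try μ = -8: p(-8) = 0, so -8 is a root.
Dividing by (μ + 8) leaves μ^2 + 20μ + 99.
The quadratic factors as (μ + 11)·(μ + 9).
Eigenvalues: -11, -9, -8.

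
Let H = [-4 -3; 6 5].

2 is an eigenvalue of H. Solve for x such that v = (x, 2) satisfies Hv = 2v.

We need (H - 2I)v = 0.
H - 2I = [[-6, -3], [6, 3]].
Row 1: (-6)·x + (-3)·2 = 0
Row 2: (6)·x + (3)·2 = 0
Solving gives x = -1.
Check: H·(-1, 2) = (-2, 4) = 2·(-1, 2).

-1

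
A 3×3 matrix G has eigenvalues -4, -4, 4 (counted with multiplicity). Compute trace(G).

trace(G) is the sum of the eigenvalues: (-4) + (-4) + (4) = -4.

-4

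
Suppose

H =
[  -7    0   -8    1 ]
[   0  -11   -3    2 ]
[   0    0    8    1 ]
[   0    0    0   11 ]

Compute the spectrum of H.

H is upper triangular, so its eigenvalues are the diagonal entries.
Diagonal: -7, -11, 8, 11.

-11, -7, 8, 11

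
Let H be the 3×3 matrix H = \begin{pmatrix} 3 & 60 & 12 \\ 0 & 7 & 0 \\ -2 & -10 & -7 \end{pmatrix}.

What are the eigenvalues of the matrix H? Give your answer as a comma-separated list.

Compute the characteristic polynomial p(s) = det(sI - H).
Expanding the 3×3 determinant: p(s) = s^3 - 3s^2 - 25s - 21.
Rational-root test: s = -3 gives p(-3) = 0.
Factor out (s + 3): p(s) = (s + 3)·(s^2 - 6s - 7).
The quadratic factors as (s + 1)·(s - 7).
Eigenvalues: -3, -1, 7.

-3, -1, 7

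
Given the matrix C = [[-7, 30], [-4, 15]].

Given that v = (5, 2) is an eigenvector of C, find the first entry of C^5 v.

First find the eigenvalue: Cv = (25, 10) = 5·(5, 2), so λ = 5.
Then C^5 v = λ^5·v = 5^5·(5, 2) = 3125·(5, 2) = (15625, 6250).

15625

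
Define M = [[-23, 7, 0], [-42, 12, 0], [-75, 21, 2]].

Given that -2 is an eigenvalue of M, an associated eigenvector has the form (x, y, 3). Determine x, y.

1, 3

We need (M + 2I)v = 0.
M + 2I = [[-21, 7, 0], [-42, 14, 0], [-75, 21, 4]].
Row 1: (-21)·x + (7)·y + (0)·3 = 0
Row 2: (-42)·x + (14)·y + (0)·3 = 0
Row 3: (-75)·x + (21)·y + (4)·3 = 0
Solving gives x = 1, y = 3.
Check: M·(1, 3, 3) = (-2, -6, -6) = -2·(1, 3, 3).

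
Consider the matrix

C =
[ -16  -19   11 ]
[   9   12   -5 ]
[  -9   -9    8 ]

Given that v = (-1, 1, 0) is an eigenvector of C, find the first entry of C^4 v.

First find the eigenvalue: Cv = (-3, 3, 0) = 3·(-1, 1, 0), so λ = 3.
Then C^4 v = λ^4·v = 3^4·(-1, 1, 0) = 81·(-1, 1, 0) = (-81, 81, 0).

-81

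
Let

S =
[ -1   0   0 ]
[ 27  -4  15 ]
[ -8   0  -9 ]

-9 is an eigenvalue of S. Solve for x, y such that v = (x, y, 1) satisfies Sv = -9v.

We need (S + 9I)v = 0.
S + 9I = [[8, 0, 0], [27, 5, 15], [-8, 0, 0]].
Row 1: (8)·x + (0)·y + (0)·1 = 0
Row 2: (27)·x + (5)·y + (15)·1 = 0
Row 3: (-8)·x + (0)·y + (0)·1 = 0
Solving gives x = 0, y = -3.
Check: S·(0, -3, 1) = (0, 27, -9) = -9·(0, -3, 1).

0, -3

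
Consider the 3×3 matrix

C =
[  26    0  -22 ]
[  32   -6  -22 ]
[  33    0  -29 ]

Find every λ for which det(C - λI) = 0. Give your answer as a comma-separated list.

Set up det(sI - C) = 0.
Expanding along the first row, p(s) = s^3 + 9s^2 - 10s - 168.
Try s = -6: p(-6) = 0, so -6 is a root.
Dividing by (s + 6) leaves s^2 + 3s - 28.
The quadratic factors as (s + 7)·(s - 4).
Eigenvalues: -7, -6, 4.

-7, -6, 4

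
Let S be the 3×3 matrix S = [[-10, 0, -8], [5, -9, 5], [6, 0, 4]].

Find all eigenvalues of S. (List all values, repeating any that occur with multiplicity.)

The characteristic polynomial is p(s) = det(sI - S).
Expanding the 3×3 determinant: p(s) = s^3 + 15s^2 + 62s + 72.
Since p(-2) = 0, s = -2 is a root.
Dividing by (s + 2) leaves s^2 + 13s + 36.
The quadratic factors as (s + 9)·(s + 4).
Eigenvalues: -9, -4, -2.

-9, -4, -2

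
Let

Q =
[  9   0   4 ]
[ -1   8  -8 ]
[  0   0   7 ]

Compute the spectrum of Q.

Compute the characteristic polynomial p(r) = det(rI - Q).
Cofactor expansion gives p(r) = r^3 - 24r^2 + 191r - 504.
Try r = 7: p(7) = 0, so 7 is a root.
Factor out (r - 7): p(r) = (r - 7)·(r^2 - 17r + 72).
The quadratic factors as (r - 8)·(r - 9).
Eigenvalues: 7, 8, 9.

7, 8, 9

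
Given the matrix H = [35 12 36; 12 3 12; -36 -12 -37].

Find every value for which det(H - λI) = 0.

The characteristic polynomial is p(lambda) = det(lambda·I - H).
Cofactor expansion gives p(lambda) = lambda^3 - lambda^2 - 5·lambda - 3.
Rational-root test: lambda = 3 gives p(3) = 0.
Dividing by (lambda - 3) leaves lambda^2 + 2·lambda + 1.
The quadratic factor is (lambda + 1)^2.
Eigenvalues: -1, -1, 3.

-1, -1, 3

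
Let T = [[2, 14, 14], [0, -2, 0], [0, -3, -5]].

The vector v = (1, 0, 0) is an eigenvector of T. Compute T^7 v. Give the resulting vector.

First find the eigenvalue: Tv = (2, 0, 0) = 2·(1, 0, 0), so λ = 2.
Then T^7 v = λ^7·v = 2^7·(1, 0, 0) = 128·(1, 0, 0) = (128, 0, 0).

(128, 0, 0)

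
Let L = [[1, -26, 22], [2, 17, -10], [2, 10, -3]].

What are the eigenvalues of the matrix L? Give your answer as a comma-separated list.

3, 5, 7

The characteristic polynomial is p(λ) = det(λI - L).
Cofactor expansion gives p(λ) = λ^3 - 15λ^2 + 71λ - 105.
Rational-root test: λ = 3 gives p(3) = 0.
Factor out (λ - 3): p(λ) = (λ - 3)·(λ^2 - 12λ + 35).
The quadratic factors as (λ - 5)·(λ - 7).
Eigenvalues: 3, 5, 7.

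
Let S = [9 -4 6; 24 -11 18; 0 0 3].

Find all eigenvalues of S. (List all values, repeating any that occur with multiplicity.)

Compute the characteristic polynomial p(lambda) = det(lambda·I - S).
Expanding the 3×3 determinant: p(lambda) = lambda^3 - lambda^2 - 9·lambda + 9.
Since p(-3) = 0, lambda = -3 is a root.
Dividing by (lambda + 3) leaves lambda^2 - 4·lambda + 3.
The quadratic factors as (lambda - 1)·(lambda - 3).
Eigenvalues: -3, 1, 3.

-3, 1, 3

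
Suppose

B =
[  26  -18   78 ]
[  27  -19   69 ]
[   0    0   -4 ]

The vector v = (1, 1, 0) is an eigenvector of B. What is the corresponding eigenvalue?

Compute Bv: B·(1, 1, 0) = (8, 8, 0).
Since Bv = λv, compare component 1: 8 = λ·1, so λ = 8.

8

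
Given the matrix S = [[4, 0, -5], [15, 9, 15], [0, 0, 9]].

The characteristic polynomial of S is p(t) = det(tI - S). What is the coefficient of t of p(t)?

153

p(t) = t^3 - 22t^2 + 153t - 324.
The coefficient of t is 153.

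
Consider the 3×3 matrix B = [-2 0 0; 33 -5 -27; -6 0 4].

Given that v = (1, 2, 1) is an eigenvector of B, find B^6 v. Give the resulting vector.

First find the eigenvalue: Bv = (-2, -4, -2) = -2·(1, 2, 1), so λ = -2.
Then B^6 v = λ^6·v = (-2)^6·(1, 2, 1) = 64·(1, 2, 1) = (64, 128, 64).

(64, 128, 64)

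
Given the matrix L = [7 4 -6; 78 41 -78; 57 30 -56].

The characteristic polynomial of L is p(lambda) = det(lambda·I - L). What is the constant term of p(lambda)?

22

p(lambda) = lambda^3 + 8·lambda^2 - 31·lambda + 22.
The constant term is 22.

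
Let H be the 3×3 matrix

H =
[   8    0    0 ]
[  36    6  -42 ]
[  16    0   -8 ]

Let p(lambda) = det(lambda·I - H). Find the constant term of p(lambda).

384

p(lambda) = lambda^3 - 6·lambda^2 - 64·lambda + 384.
The constant term is 384.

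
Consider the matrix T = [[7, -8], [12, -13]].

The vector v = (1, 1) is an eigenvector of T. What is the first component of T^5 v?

-1

First find the eigenvalue: Tv = (-1, -1) = -1·(1, 1), so λ = -1.
Then T^5 v = λ^5·v = (-1)^5·(1, 1) = -1·(1, 1) = (-1, -1).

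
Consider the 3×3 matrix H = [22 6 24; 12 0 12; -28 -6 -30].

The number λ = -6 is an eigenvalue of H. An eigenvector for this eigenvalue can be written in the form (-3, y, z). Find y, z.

-2, 4

We need (H + 6I)v = 0.
H + 6I = [[28, 6, 24], [12, 6, 12], [-28, -6, -24]].
Row 1: (28)·-3 + (6)·y + (24)·z = 0
Row 2: (12)·-3 + (6)·y + (12)·z = 0
Row 3: (-28)·-3 + (-6)·y + (-24)·z = 0
Solving gives y = -2, z = 4.
Check: H·(-3, -2, 4) = (18, 12, -24) = -6·(-3, -2, 4).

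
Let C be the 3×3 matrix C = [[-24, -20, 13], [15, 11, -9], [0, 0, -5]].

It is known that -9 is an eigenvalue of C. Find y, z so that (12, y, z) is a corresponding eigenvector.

We need (C + 9I)v = 0.
C + 9I = [[-15, -20, 13], [15, 20, -9], [0, 0, 4]].
Row 1: (-15)·12 + (-20)·y + (13)·z = 0
Row 2: (15)·12 + (20)·y + (-9)·z = 0
Row 3: (0)·12 + (0)·y + (4)·z = 0
Solving gives y = -9, z = 0.
Check: C·(12, -9, 0) = (-108, 81, 0) = -9·(12, -9, 0).

-9, 0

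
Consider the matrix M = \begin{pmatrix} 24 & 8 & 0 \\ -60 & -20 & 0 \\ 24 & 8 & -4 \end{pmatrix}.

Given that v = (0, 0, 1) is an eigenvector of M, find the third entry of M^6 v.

4096

First find the eigenvalue: Mv = (0, 0, -4) = -4·(0, 0, 1), so λ = -4.
Then M^6 v = λ^6·v = (-4)^6·(0, 0, 1) = 4096·(0, 0, 1) = (0, 0, 4096).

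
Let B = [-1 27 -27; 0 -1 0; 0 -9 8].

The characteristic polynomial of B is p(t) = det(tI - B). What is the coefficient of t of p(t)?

-15

p(t) = t^3 - 6t^2 - 15t - 8.
The coefficient of t is -15.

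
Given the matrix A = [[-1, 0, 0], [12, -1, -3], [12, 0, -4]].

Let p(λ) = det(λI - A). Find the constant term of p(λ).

p(λ) = λ^3 + 6λ^2 + 9λ + 4.
The constant term is 4.

4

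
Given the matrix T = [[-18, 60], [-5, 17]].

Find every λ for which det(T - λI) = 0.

det(T - lambda·I) = (-18 - lambda)(17 - lambda) - (60)·(-5) = lambda^2 + lambda - 6.
This factors as (lambda + 3)·(lambda - 2) = 0.
Eigenvalues: -3, 2.

-3, 2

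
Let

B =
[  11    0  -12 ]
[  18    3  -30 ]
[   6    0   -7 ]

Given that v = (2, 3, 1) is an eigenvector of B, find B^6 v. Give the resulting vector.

First find the eigenvalue: Bv = (10, 15, 5) = 5·(2, 3, 1), so λ = 5.
Then B^6 v = λ^6·v = 5^6·(2, 3, 1) = 15625·(2, 3, 1) = (31250, 46875, 15625).

(31250, 46875, 15625)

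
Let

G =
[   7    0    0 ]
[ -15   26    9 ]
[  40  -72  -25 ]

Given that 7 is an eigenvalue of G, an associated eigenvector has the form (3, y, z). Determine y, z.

-9, 24

We need (G - 7I)v = 0.
G - 7I = [[0, 0, 0], [-15, 19, 9], [40, -72, -32]].
Row 1: (0)·3 + (0)·y + (0)·z = 0
Row 2: (-15)·3 + (19)·y + (9)·z = 0
Row 3: (40)·3 + (-72)·y + (-32)·z = 0
Solving gives y = -9, z = 24.
Check: G·(3, -9, 24) = (21, -63, 168) = 7·(3, -9, 24).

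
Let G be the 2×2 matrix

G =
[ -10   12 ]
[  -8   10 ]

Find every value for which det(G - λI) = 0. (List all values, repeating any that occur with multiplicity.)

det(G - sI) = (-10 - s)(10 - s) - (12)·(-8) = s^2 - 4.
This factors as (s + 2)·(s - 2) = 0.
Eigenvalues: -2, 2.

-2, 2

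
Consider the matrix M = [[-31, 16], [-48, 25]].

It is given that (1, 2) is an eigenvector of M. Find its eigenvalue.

Compute Mv: M·(1, 2) = (1, 2).
Since Mv = λv, compare component 1: 1 = λ·1, so λ = 1.

1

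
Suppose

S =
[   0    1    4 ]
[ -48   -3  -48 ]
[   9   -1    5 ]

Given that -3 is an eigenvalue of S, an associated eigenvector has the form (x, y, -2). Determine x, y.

We need (S + 3I)v = 0.
S + 3I = [[3, 1, 4], [-48, 0, -48], [9, -1, 8]].
Row 1: (3)·x + (1)·y + (4)·-2 = 0
Row 2: (-48)·x + (0)·y + (-48)·-2 = 0
Row 3: (9)·x + (-1)·y + (8)·-2 = 0
Solving gives x = 2, y = 2.
Check: S·(2, 2, -2) = (-6, -6, 6) = -3·(2, 2, -2).

2, 2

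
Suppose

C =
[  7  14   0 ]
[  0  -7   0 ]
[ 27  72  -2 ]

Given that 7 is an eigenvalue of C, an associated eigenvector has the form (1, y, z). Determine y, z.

We need (C - 7I)v = 0.
C - 7I = [[0, 14, 0], [0, -14, 0], [27, 72, -9]].
Row 1: (0)·1 + (14)·y + (0)·z = 0
Row 2: (0)·1 + (-14)·y + (0)·z = 0
Row 3: (27)·1 + (72)·y + (-9)·z = 0
Solving gives y = 0, z = 3.
Check: C·(1, 0, 3) = (7, 0, 21) = 7·(1, 0, 3).

0, 3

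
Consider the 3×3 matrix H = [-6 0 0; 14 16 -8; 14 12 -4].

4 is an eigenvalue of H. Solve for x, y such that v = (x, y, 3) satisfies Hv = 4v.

We need (H - 4I)v = 0.
H - 4I = [[-10, 0, 0], [14, 12, -8], [14, 12, -8]].
Row 1: (-10)·x + (0)·y + (0)·3 = 0
Row 2: (14)·x + (12)·y + (-8)·3 = 0
Row 3: (14)·x + (12)·y + (-8)·3 = 0
Solving gives x = 0, y = 2.
Check: H·(0, 2, 3) = (0, 8, 12) = 4·(0, 2, 3).

0, 2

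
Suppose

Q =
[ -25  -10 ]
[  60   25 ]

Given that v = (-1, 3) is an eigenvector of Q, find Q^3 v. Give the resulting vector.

(-125, 375)

First find the eigenvalue: Qv = (-5, 15) = 5·(-1, 3), so λ = 5.
Then Q^3 v = λ^3·v = 5^3·(-1, 3) = 125·(-1, 3) = (-125, 375).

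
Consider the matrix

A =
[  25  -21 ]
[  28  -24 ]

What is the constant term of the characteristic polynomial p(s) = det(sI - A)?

p(0) = det(0·I − A) = det(−A) = (−1)^2·det(A).
det(A) = -12, so p(0) = -12.

-12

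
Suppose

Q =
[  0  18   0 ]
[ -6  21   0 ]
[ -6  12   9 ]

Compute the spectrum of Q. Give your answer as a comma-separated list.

9, 9, 12

Compute the characteristic polynomial p(λ) = det(λI - Q).
Expanding along the first row, p(λ) = λ^3 - 30λ^2 + 297λ - 972.
Try λ = 9: p(9) = 0, so 9 is a root.
Dividing by (λ - 9) leaves λ^2 - 21λ + 108.
The quadratic factors as (λ - 9)·(λ - 12).
Eigenvalues: 9, 9, 12.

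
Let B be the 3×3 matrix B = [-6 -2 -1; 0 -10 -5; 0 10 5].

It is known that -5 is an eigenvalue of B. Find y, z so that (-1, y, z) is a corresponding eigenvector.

1, -1

We need (B + 5I)v = 0.
B + 5I = [[-1, -2, -1], [0, -5, -5], [0, 10, 10]].
Row 1: (-1)·-1 + (-2)·y + (-1)·z = 0
Row 2: (0)·-1 + (-5)·y + (-5)·z = 0
Row 3: (0)·-1 + (10)·y + (10)·z = 0
Solving gives y = 1, z = -1.
Check: B·(-1, 1, -1) = (5, -5, 5) = -5·(-1, 1, -1).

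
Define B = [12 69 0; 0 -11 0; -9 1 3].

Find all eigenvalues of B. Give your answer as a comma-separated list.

The characteristic polynomial is p(λ) = det(λI - B).
Expanding along the first row, p(λ) = λ^3 - 4λ^2 - 129λ + 396.
Rational-root test: λ = 3 gives p(3) = 0.
Dividing by (λ - 3) leaves λ^2 - λ - 132.
The quadratic factors as (λ + 11)·(λ - 12).
Eigenvalues: -11, 3, 12.

-11, 3, 12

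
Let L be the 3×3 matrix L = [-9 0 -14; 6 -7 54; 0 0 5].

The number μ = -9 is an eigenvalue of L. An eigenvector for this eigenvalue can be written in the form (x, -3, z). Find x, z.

1, 0

We need (L + 9I)v = 0.
L + 9I = [[0, 0, -14], [6, 2, 54], [0, 0, 14]].
Row 1: (0)·x + (0)·-3 + (-14)·z = 0
Row 2: (6)·x + (2)·-3 + (54)·z = 0
Row 3: (0)·x + (0)·-3 + (14)·z = 0
Solving gives x = 1, z = 0.
Check: L·(1, -3, 0) = (-9, 27, 0) = -9·(1, -3, 0).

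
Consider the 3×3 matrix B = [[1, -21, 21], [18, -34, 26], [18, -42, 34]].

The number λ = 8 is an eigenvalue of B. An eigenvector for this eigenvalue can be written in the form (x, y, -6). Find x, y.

We need (B - 8I)v = 0.
B - 8I = [[-7, -21, 21], [18, -42, 26], [18, -42, 26]].
Row 1: (-7)·x + (-21)·y + (21)·-6 = 0
Row 2: (18)·x + (-42)·y + (26)·-6 = 0
Row 3: (18)·x + (-42)·y + (26)·-6 = 0
Solving gives x = -3, y = -5.
Check: B·(-3, -5, -6) = (-24, -40, -48) = 8·(-3, -5, -6).

-3, -5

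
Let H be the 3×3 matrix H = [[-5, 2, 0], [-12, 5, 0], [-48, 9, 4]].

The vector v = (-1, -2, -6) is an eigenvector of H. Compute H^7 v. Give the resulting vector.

(1, 2, 6)

First find the eigenvalue: Hv = (1, 2, 6) = -1·(-1, -2, -6), so λ = -1.
Then H^7 v = λ^7·v = (-1)^7·(-1, -2, -6) = -1·(-1, -2, -6) = (1, 2, 6).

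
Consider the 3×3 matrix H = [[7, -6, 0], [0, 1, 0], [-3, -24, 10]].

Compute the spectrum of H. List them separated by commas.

1, 7, 10

The characteristic polynomial is p(lambda) = det(lambda·I - H).
Expanding the 3×3 determinant: p(lambda) = lambda^3 - 18·lambda^2 + 87·lambda - 70.
Rational-root test: lambda = 1 gives p(1) = 0.
Factor out (lambda - 1): p(lambda) = (lambda - 1)·(lambda^2 - 17·lambda + 70).
The quadratic factors as (lambda - 7)·(lambda - 10).
Eigenvalues: 1, 7, 10.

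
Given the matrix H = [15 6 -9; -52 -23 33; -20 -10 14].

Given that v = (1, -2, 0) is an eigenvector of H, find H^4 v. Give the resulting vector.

(81, -162, 0)

First find the eigenvalue: Hv = (3, -6, 0) = 3·(1, -2, 0), so λ = 3.
Then H^4 v = λ^4·v = 3^4·(1, -2, 0) = 81·(1, -2, 0) = (81, -162, 0).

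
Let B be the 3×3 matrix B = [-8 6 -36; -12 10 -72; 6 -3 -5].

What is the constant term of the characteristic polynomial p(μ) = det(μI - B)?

-40

p(0) = det(0·I − B) = det(−B) = (−1)^3·det(B).
det(B) = 40, so p(0) = -40.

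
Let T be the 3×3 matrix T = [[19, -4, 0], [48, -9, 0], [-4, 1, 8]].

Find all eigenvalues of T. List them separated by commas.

3, 7, 8

Set up det(sI - T) = 0.
Expanding along the first row, p(s) = s^3 - 18s^2 + 101s - 168.
Since p(7) = 0, s = 7 is a root.
Factor out (s - 7): p(s) = (s - 7)·(s^2 - 11s + 24).
The quadratic factors as (s - 3)·(s - 8).
Eigenvalues: 3, 7, 8.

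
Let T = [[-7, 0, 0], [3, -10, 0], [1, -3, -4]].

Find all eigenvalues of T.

-10, -7, -4

T is lower triangular, so its eigenvalues are the diagonal entries.
Diagonal: -7, -10, -4.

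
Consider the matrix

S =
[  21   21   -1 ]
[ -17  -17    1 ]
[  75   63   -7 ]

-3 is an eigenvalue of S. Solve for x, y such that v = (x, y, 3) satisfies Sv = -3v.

1, -1

We need (S + 3I)v = 0.
S + 3I = [[24, 21, -1], [-17, -14, 1], [75, 63, -4]].
Row 1: (24)·x + (21)·y + (-1)·3 = 0
Row 2: (-17)·x + (-14)·y + (1)·3 = 0
Row 3: (75)·x + (63)·y + (-4)·3 = 0
Solving gives x = 1, y = -1.
Check: S·(1, -1, 3) = (-3, 3, -9) = -3·(1, -1, 3).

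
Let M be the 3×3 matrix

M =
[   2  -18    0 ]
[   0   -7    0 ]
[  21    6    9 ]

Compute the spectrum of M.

The characteristic polynomial is p(s) = det(sI - M).
Expanding the 3×3 determinant: p(s) = s^3 - 4s^2 - 59s + 126.
Since p(2) = 0, s = 2 is a root.
Factor out (s - 2): p(s) = (s - 2)·(s^2 - 2s - 63).
The quadratic factors as (s + 7)·(s - 9).
Eigenvalues: -7, 2, 9.

-7, 2, 9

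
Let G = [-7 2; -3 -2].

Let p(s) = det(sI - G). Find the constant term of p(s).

20

p(s) = s^2 + 9s + 20.
The constant term is 20.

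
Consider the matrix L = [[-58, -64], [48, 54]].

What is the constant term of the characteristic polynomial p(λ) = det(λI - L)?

p(0) = det(0·I − L) = det(−L) = (−1)^2·det(L).
det(L) = -60, so p(0) = -60.

-60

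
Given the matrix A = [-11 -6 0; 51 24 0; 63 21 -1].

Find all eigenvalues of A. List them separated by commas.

Set up det(λI - A) = 0.
Expanding along the first row, p(λ) = λ^3 - 12λ^2 + 29λ + 42.
Try λ = -1: p(-1) = 0, so -1 is a root.
Factor out (λ + 1): p(λ) = (λ + 1)·(λ^2 - 13λ + 42).
The quadratic factors as (λ - 6)·(λ - 7).
Eigenvalues: -1, 6, 7.

-1, 6, 7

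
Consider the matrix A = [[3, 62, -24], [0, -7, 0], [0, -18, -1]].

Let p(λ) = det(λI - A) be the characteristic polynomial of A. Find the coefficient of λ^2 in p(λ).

The coefficient of λ^2 of det(λI - A) is −trace(A).
trace(A) = (3) + (-7) + (-1) = -5, so the coefficient is 5.

5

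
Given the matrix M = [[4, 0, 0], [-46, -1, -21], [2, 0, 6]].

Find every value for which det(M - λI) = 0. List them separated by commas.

-1, 4, 6

The characteristic polynomial is p(s) = det(sI - M).
Cofactor expansion gives p(s) = s^3 - 9s^2 + 14s + 24.
Since p(-1) = 0, s = -1 is a root.
Factor out (s + 1): p(s) = (s + 1)·(s^2 - 10s + 24).
The quadratic factors as (s - 4)·(s - 6).
Eigenvalues: -1, 4, 6.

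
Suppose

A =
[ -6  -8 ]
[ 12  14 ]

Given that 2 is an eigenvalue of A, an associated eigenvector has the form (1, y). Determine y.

We need (A - 2I)v = 0.
A - 2I = [[-8, -8], [12, 12]].
Row 1: (-8)·1 + (-8)·y = 0
Row 2: (12)·1 + (12)·y = 0
Solving gives y = -1.
Check: A·(1, -1) = (2, -2) = 2·(1, -1).

-1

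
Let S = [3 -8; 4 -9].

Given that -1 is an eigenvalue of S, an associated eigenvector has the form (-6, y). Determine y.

-3

We need (S + 1I)v = 0.
S + 1I = [[4, -8], [4, -8]].
Row 1: (4)·-6 + (-8)·y = 0
Row 2: (4)·-6 + (-8)·y = 0
Solving gives y = -3.
Check: S·(-6, -3) = (6, 3) = -1·(-6, -3).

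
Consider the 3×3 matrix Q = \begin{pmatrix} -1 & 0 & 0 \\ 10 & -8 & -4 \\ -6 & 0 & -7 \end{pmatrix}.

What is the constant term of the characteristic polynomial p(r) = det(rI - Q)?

56

p(0) = det(0·I − Q) = det(−Q) = (−1)^3·det(Q).
det(Q) = -56, so p(0) = 56.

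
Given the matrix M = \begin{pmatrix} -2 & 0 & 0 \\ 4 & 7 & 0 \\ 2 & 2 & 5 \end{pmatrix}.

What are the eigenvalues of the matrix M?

-2, 5, 7

M is lower triangular, so its eigenvalues are the diagonal entries.
Diagonal: -2, 7, 5.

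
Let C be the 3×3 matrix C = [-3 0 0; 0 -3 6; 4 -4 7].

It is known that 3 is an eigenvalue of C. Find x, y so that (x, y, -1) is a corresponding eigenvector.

We need (C - 3I)v = 0.
C - 3I = [[-6, 0, 0], [0, -6, 6], [4, -4, 4]].
Row 1: (-6)·x + (0)·y + (0)·-1 = 0
Row 2: (0)·x + (-6)·y + (6)·-1 = 0
Row 3: (4)·x + (-4)·y + (4)·-1 = 0
Solving gives x = 0, y = -1.
Check: C·(0, -1, -1) = (0, -3, -3) = 3·(0, -1, -1).

0, -1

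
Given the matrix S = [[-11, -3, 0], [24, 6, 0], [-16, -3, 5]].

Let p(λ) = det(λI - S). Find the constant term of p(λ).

-30

p(λ) = λ^3 - 19λ - 30.
The constant term is -30.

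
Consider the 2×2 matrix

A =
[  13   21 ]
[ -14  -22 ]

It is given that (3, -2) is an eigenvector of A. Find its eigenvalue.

Compute Av: A·(3, -2) = (-3, 2).
Since Av = λv, compare component 1: -3 = λ·3, so λ = -1.

-1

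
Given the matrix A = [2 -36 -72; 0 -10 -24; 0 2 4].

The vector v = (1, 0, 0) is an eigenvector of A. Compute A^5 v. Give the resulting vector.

(32, 0, 0)

First find the eigenvalue: Av = (2, 0, 0) = 2·(1, 0, 0), so λ = 2.
Then A^5 v = λ^5·v = 2^5·(1, 0, 0) = 32·(1, 0, 0) = (32, 0, 0).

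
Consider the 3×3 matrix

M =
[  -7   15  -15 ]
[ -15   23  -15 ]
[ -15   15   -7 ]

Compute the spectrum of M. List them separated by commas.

Compute the characteristic polynomial p(λ) = det(λI - M).
Expanding along the first row, p(λ) = λ^3 - 9λ^2 - 48λ + 448.
Rational-root test: λ = 8 gives p(8) = 0.
Dividing by (λ - 8) leaves λ^2 - λ - 56.
The quadratic factors as (λ + 7)·(λ - 8).
Eigenvalues: -7, 8, 8.

-7, 8, 8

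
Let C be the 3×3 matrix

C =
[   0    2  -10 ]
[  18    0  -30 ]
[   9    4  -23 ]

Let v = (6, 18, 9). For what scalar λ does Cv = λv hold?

-9

Compute Cv: C·(6, 18, 9) = (-54, -162, -81).
Since Cv = λv, compare component 1: -54 = λ·6, so λ = -9.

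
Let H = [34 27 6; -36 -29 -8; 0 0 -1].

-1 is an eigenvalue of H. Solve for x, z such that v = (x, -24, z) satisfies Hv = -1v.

18, 3

We need (H + 1I)v = 0.
H + 1I = [[35, 27, 6], [-36, -28, -8], [0, 0, 0]].
Row 1: (35)·x + (27)·-24 + (6)·z = 0
Row 2: (-36)·x + (-28)·-24 + (-8)·z = 0
Row 3: (0)·x + (0)·-24 + (0)·z = 0
Solving gives x = 18, z = 3.
Check: H·(18, -24, 3) = (-18, 24, -3) = -1·(18, -24, 3).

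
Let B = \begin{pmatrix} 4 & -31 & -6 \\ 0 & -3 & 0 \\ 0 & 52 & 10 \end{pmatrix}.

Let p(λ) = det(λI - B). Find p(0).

120

p(0) = det(0·I − B) = det(−B) = (−1)^3·det(B).
det(B) = -120, so p(0) = 120.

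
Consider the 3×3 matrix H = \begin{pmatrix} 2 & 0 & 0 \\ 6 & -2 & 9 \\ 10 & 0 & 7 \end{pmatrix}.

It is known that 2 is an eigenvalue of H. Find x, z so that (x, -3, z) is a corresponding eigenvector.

1, -2

We need (H - 2I)v = 0.
H - 2I = [[0, 0, 0], [6, -4, 9], [10, 0, 5]].
Row 1: (0)·x + (0)·-3 + (0)·z = 0
Row 2: (6)·x + (-4)·-3 + (9)·z = 0
Row 3: (10)·x + (0)·-3 + (5)·z = 0
Solving gives x = 1, z = -2.
Check: H·(1, -3, -2) = (2, -6, -4) = 2·(1, -3, -2).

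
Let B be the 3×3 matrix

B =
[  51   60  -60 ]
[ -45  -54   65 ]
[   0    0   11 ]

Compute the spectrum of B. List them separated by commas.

-9, 6, 11

Set up det(λI - B) = 0.
Expanding the 3×3 determinant: p(λ) = λ^3 - 8λ^2 - 87λ + 594.
Try λ = -9: p(-9) = 0, so -9 is a root.
Factor out (λ + 9): p(λ) = (λ + 9)·(λ^2 - 17λ + 66).
The quadratic factors as (λ - 6)·(λ - 11).
Eigenvalues: -9, 6, 11.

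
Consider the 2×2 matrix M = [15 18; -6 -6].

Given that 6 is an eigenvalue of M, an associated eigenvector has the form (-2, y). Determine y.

We need (M - 6I)v = 0.
M - 6I = [[9, 18], [-6, -12]].
Row 1: (9)·-2 + (18)·y = 0
Row 2: (-6)·-2 + (-12)·y = 0
Solving gives y = 1.
Check: M·(-2, 1) = (-12, 6) = 6·(-2, 1).

1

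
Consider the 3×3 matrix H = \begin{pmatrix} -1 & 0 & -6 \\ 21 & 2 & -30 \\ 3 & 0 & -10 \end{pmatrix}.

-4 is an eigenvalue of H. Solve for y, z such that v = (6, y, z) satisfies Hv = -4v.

-6, 3

We need (H + 4I)v = 0.
H + 4I = [[3, 0, -6], [21, 6, -30], [3, 0, -6]].
Row 1: (3)·6 + (0)·y + (-6)·z = 0
Row 2: (21)·6 + (6)·y + (-30)·z = 0
Row 3: (3)·6 + (0)·y + (-6)·z = 0
Solving gives y = -6, z = 3.
Check: H·(6, -6, 3) = (-24, 24, -12) = -4·(6, -6, 3).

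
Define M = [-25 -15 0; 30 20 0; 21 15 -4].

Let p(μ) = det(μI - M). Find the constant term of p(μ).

-200

p(μ) = μ^3 + 9μ^2 - 30μ - 200.
The constant term is -200.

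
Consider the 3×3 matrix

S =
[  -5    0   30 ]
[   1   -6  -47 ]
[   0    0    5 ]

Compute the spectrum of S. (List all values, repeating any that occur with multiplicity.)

The characteristic polynomial is p(t) = det(tI - S).
Expanding the 3×3 determinant: p(t) = t^3 + 6t^2 - 25t - 150.
Rational-root test: t = -5 gives p(-5) = 0.
Factor out (t + 5): p(t) = (t + 5)·(t^2 + t - 30).
The quadratic factors as (t + 6)·(t - 5).
Eigenvalues: -6, -5, 5.

-6, -5, 5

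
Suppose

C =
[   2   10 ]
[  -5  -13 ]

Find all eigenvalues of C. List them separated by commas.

det(C - μI) = (2 - μ)(-13 - μ) - (10)·(-5) = μ^2 + 11μ + 24.
This factors as (μ + 8)·(μ + 3) = 0.
Eigenvalues: -8, -3.

-8, -3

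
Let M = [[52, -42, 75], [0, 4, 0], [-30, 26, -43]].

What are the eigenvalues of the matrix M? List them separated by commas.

Compute the characteristic polynomial p(t) = det(tI - M).
Expanding along the first row, p(t) = t^3 - 13t^2 + 50t - 56.
Since p(2) = 0, t = 2 is a root.
Dividing by (t - 2) leaves t^2 - 11t + 28.
The quadratic factors as (t - 4)·(t - 7).
Eigenvalues: 2, 4, 7.

2, 4, 7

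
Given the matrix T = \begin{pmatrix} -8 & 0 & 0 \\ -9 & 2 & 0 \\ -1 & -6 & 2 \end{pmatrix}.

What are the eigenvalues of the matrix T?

T is lower triangular, so its eigenvalues are the diagonal entries.
Diagonal: -8, 2, 2.

-8, 2, 2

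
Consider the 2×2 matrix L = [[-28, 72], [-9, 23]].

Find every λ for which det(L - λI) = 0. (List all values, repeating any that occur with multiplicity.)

-4, -1

det(L - μI) = (-28 - μ)(23 - μ) - (72)·(-9) = μ^2 + 5μ + 4.
This factors as (μ + 4)·(μ + 1) = 0.
Eigenvalues: -4, -1.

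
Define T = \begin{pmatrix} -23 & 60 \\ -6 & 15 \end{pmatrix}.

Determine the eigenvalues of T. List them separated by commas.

det(T - λI) = (-23 - λ)(15 - λ) - (60)·(-6) = λ^2 + 8λ + 15.
This factors as (λ + 5)·(λ + 3) = 0.
Eigenvalues: -5, -3.

-5, -3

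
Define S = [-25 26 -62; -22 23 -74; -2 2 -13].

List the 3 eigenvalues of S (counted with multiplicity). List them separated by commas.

Set up det(λI - S) = 0.
Expanding along the first row, p(λ) = λ^3 + 15λ^2 + 47λ - 63.
Since p(-9) = 0, λ = -9 is a root.
Factor out (λ + 9): p(λ) = (λ + 9)·(λ^2 + 6λ - 7).
The quadratic factors as (λ + 7)·(λ - 1).
Eigenvalues: -9, -7, 1.

-9, -7, 1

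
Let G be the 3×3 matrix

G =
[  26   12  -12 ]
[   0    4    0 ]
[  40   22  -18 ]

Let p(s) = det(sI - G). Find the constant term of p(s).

-48

p(s) = s^3 - 12s^2 + 44s - 48.
The constant term is -48.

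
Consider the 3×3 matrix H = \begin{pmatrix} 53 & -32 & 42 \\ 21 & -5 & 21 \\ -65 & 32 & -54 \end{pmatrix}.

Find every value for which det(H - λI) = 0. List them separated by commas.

Set up det(lambda·I - H) = 0.
Cofactor expansion gives p(lambda) = lambda^3 + 6·lambda^2 - 127·lambda - 660.
Try lambda = -12: p(-12) = 0, so -12 is a root.
Factor out (lambda + 12): p(lambda) = (lambda + 12)·(lambda^2 - 6·lambda - 55).
The quadratic factors as (lambda + 5)·(lambda - 11).
Eigenvalues: -12, -5, 11.

-12, -5, 11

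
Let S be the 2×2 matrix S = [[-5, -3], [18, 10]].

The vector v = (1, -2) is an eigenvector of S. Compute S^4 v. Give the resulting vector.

(1, -2)

First find the eigenvalue: Sv = (1, -2) = 1·(1, -2), so λ = 1.
Then S^4 v = λ^4·v = 1^4·(1, -2) = 1·(1, -2) = (1, -2).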